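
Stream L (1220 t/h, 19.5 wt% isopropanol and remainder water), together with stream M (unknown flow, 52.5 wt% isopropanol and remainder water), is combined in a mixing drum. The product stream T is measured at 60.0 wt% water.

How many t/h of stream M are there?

Let M be the unknown flow. Total out = 1220 + M.
water balance: 982.1 + 0.475·M = 0.600·(1220 + M)
(0.475 − 0.600)·M = 0.600×1220 − 982.1 = -250.1
M = -250.1 / -0.125 = 2000.8 t/h

2001 t/h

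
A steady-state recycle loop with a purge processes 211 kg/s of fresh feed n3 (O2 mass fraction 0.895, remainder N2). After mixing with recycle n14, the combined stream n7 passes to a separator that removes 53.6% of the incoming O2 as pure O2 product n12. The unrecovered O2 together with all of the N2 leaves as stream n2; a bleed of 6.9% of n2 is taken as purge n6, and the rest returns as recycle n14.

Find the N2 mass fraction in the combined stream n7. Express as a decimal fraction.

N2 enters only via n3 and leaves only via the purge: 211×0.105 = 0.069×(N2 in n2), and the separator passes all N2, so N2 in n7 = N2 in n2 = 321.09 kg/s.
O2 in n7: m_A = 211×0.895 + (1−0.069)·(1−0.536)·m_A, so m_A = 188.84/0.5680 = 332.46 kg/s.
n7 = 332.46 + 321.09 = 653.55 kg/s.
N2 fraction in n7 = 321.09/653.55 = 0.491.

0.491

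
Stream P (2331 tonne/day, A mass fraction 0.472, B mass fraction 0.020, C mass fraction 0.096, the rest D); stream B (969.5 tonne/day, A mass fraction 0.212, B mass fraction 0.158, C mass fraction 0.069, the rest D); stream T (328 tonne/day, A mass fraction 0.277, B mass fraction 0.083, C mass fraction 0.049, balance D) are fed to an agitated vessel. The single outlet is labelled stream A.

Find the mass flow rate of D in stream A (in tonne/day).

1698 tonne/day

D out = D in = 2331×0.412 + 969.5×0.561 + 328×0.591 = 1698.1 tonne/day.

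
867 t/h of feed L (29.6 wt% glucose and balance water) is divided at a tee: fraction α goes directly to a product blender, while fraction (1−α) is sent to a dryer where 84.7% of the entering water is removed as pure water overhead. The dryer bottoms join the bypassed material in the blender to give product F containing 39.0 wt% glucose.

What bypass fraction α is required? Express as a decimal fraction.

0.596

All 867×0.296 = 256.63 t/h of glucose reaches F, so F = 256.63/0.390 = 658.03 t/h and vapour = 208.97 t/h.
The evaporator receives (1−α)·867 of feed at 0.704 water and removes 0.847 of that water:
0.847×0.704×(1−α)×867 = 208.97
(1−α) = 208.97/516.98 = 0.4042;  α = 0.5958.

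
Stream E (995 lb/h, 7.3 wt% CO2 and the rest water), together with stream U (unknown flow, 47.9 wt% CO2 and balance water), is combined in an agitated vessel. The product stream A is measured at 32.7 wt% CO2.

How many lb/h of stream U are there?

Let U be the unknown flow. Total out = 995 + U.
CO2 balance: 72.635 + 0.479·U = 0.327·(995 + U)
(0.479 − 0.327)·U = 0.327×995 − 72.635 = 252.73
U = 252.73 / 0.152 = 1662.7 lb/h

1663 lb/h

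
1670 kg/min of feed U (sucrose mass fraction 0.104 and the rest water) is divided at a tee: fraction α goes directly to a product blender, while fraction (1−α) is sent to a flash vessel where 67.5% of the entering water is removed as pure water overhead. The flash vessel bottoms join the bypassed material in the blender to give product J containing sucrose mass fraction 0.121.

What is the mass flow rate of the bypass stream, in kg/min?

1282 kg/min

All 1670×0.104 = 173.68 kg/min of sucrose reaches J, so J = 173.68/0.121 = 1435.4 kg/min and vapour = 234.63 kg/min.
The evaporator receives (1−α)·1670 of feed at 0.896 water and removes 0.675 of that water:
0.675×0.896×(1−α)×1670 = 234.63
(1−α) = 234.63/1010 = 0.2323;  α = 0.7677.
Bypass flow = 0.7677×1670 = 1282.1 kg/min.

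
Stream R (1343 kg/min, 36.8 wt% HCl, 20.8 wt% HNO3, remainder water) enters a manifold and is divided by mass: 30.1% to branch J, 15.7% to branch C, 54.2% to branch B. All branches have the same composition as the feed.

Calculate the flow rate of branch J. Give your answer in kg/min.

Branch J flow = 0.301×1343 = 404.24 kg/min.

404.2 kg/min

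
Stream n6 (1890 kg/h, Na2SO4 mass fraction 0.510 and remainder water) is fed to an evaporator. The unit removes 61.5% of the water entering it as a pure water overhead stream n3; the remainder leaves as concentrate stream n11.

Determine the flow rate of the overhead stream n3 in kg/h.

569.6 kg/h

water entering = 1890×0.490 = 926.1 kg/h; overhead removed = 0.615×926.1 = 569.55 kg/h.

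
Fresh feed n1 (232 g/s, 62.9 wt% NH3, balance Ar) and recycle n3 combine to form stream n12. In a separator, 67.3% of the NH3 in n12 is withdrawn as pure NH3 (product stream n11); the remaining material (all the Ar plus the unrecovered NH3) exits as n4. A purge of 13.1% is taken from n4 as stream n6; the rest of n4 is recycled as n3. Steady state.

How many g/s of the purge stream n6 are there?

94.8 g/s

Ar enters only via n1 and leaves only via the purge: 232×0.371 = 0.131×(Ar in n4), and the separator passes all Ar, so Ar in n12 = Ar in n4 = 657.04 g/s.
NH3 in n12: m_A = 232×0.629 + (1−0.131)·(1−0.673)·m_A, so m_A = 145.93/0.7158 = 203.86 g/s.
n4 = (1−0.673)×203.86 + 657.04 = 723.7 g/s.
Purge n6 = 0.131×723.7 = 94.805 g/s.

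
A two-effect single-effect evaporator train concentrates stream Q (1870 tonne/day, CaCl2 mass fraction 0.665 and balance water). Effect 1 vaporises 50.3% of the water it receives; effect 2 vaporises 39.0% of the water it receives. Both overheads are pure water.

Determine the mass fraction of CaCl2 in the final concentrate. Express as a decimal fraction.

0.868

water in feed = 1870×0.335 = 626.45 tonne/day.
After stage 1: water left = (1−0.503)×626.45 = 311.35; stream total = 1554.9 tonne/day.
After stage 2: water left = (1−0.390)×311.35 = 189.92; final concentrate = 1433.5 tonne/day.
CaCl2 fraction = 1243.5/1433.5 = 0.868.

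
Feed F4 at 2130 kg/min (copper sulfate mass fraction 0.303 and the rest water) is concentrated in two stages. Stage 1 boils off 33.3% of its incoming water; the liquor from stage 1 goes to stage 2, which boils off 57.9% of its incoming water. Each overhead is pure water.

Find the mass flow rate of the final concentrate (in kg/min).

1062 kg/min

water in feed = 2130×0.697 = 1484.6 kg/min.
After stage 1: water left = (1−0.333)×1484.6 = 990.23; stream total = 1635.6 kg/min.
After stage 2: water left = (1−0.579)×990.23 = 416.89; final concentrate = 1062.3 kg/min.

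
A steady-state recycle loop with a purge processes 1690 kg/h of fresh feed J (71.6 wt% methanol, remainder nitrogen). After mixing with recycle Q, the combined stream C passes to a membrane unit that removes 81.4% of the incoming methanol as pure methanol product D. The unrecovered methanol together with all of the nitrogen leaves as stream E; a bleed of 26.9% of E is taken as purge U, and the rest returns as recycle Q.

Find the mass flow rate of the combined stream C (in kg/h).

3185 kg/h

nitrogen enters only via J and leaves only via the purge: 1690×0.284 = 0.269×(nitrogen in E), and the membrane unit passes all nitrogen, so nitrogen in C = nitrogen in E = 1784.2 kg/h.
methanol in C: m_A = 1690×0.716 + (1−0.269)·(1−0.814)·m_A, so m_A = 1210/0.8640 = 1400.5 kg/h.
C = 1400.5 + 1784.2 = 3184.7 kg/h.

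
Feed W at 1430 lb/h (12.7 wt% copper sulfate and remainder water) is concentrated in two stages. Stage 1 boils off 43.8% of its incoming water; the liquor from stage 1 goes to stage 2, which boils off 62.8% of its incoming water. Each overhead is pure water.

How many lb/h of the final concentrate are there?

442.6 lb/h

water in feed = 1430×0.873 = 1248.4 lb/h.
After stage 1: water left = (1−0.438)×1248.4 = 701.6; stream total = 883.21 lb/h.
After stage 2: water left = (1−0.628)×701.6 = 260.99; final concentrate = 442.6 lb/h.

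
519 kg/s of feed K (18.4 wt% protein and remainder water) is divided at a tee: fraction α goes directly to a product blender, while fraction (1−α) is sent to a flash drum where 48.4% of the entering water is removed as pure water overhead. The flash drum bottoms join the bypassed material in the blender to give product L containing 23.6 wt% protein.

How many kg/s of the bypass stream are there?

All 519×0.184 = 95.496 kg/s of protein reaches L, so L = 95.496/0.236 = 404.64 kg/s and vapour = 114.36 kg/s.
The evaporator receives (1−α)·519 of feed at 0.816 water and removes 0.484 of that water:
0.484×0.816×(1−α)×519 = 114.36
(1−α) = 114.36/204.98 = 0.5579;  α = 0.4421.
Bypass flow = 0.4421×519 = 229.45 kg/s.

229.5 kg/s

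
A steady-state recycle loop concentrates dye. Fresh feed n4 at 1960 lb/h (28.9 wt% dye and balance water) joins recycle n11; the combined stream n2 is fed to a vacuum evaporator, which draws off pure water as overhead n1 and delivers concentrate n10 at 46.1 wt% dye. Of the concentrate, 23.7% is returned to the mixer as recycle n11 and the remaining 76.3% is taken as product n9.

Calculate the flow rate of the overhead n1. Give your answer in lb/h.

731.3 lb/h

Overall dye balance (none leaves overhead): dye in fresh feed = dye in product, i.e. 1960×0.289 = (1−0.237)·n10·0.461.
n10 = 566.44/(0.461×0.763) = 1610.4 lb/h.
Recycle n11 = 0.237×1610.4 = 381.66 lb/h.
Combined feed n2 = 1960 + 381.66 = 2341.7 lb/h.
Overhead n1 = n2 − n10 = 2341.7 − 1610.4 = 731.28 lb/h.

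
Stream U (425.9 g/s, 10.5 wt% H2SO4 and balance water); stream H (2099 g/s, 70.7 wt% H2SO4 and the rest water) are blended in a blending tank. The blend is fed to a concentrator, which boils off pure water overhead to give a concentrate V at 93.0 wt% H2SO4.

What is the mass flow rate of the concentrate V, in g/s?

1644 g/s

H2SO4 entering = 425.9×0.105 + 2099×0.707 = 1528.7 g/s.
All H2SO4 reports to V, so V = 1528.7/0.930 = 1643.8 g/s.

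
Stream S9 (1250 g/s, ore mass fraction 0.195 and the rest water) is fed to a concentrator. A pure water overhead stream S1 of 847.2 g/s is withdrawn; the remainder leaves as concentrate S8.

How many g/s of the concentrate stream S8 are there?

Concentrate = 1250 − 847.2 = 402.8 g/s.

402.8 g/s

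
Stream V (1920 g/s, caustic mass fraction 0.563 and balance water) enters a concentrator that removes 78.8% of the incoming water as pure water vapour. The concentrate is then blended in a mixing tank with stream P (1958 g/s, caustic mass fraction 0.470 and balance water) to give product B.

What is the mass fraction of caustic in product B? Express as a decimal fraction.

0.622

Vapour removed = 0.788×0.437×1920 = 661.16 g/s; concentrate = 1258.8 g/s.
caustic reaching the mixer = 1081 (from concentrate) + 1958×0.470 = 2001.2 g/s.
Product flow = 1258.8 + 1958 = 3216.8 g/s; caustic fraction = 0.622.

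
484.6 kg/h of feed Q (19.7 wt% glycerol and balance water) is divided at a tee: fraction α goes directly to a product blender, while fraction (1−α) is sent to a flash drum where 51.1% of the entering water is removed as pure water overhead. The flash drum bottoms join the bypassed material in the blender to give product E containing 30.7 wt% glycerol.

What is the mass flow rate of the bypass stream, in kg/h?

All 484.6×0.197 = 95.466 kg/h of glycerol reaches E, so E = 95.466/0.307 = 310.96 kg/h and vapour = 173.64 kg/h.
The evaporator receives (1−α)·484.6 of feed at 0.803 water and removes 0.511 of that water:
0.511×0.803×(1−α)×484.6 = 173.64
(1−α) = 173.64/198.85 = 0.8732;  α = 0.1268.
Bypass flow = 0.1268×484.6 = 61.443 kg/h.

61.44 kg/h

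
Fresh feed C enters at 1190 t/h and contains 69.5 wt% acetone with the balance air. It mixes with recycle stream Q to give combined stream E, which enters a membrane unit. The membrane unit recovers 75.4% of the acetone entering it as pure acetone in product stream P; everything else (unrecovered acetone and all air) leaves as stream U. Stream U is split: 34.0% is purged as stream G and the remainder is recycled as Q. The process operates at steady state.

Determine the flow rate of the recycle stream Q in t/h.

air enters only via C and leaves only via the purge: 1190×0.305 = 0.340×(air in U), and the membrane unit passes all air, so air in E = air in U = 1067.5 t/h.
acetone in E: m_A = 1190×0.695 + (1−0.340)·(1−0.754)·m_A, so m_A = 827.05/0.8376 = 987.36 t/h.
U = (1−0.754)×987.36 + 1067.5 = 1310.4 t/h.
Recycle Q = (1−0.340)×1310.4 = 864.86 t/h.

864.9 t/h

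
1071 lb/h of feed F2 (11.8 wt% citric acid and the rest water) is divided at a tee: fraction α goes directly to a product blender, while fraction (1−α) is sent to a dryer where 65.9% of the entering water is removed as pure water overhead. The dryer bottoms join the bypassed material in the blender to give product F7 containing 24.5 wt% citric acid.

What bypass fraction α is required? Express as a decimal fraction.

0.108

All 1071×0.118 = 126.38 lb/h of citric acid reaches F7, so F7 = 126.38/0.245 = 515.83 lb/h and vapour = 555.17 lb/h.
The evaporator receives (1−α)·1071 of feed at 0.882 water and removes 0.659 of that water:
0.659×0.882×(1−α)×1071 = 555.17
(1−α) = 555.17/622.51 = 0.8918;  α = 0.1082.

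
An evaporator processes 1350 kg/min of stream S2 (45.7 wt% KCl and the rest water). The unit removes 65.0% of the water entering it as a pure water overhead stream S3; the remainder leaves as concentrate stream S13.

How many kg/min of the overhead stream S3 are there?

476.5 kg/min

water entering = 1350×0.543 = 733.05 kg/min; overhead removed = 0.650×733.05 = 476.48 kg/min.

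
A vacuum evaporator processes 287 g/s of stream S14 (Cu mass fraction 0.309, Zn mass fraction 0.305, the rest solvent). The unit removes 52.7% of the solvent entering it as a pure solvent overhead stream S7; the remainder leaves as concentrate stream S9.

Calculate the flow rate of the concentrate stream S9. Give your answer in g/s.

solvent entering = 287×0.386 = 110.78 g/s; overhead removed = 0.527×110.78 = 58.382 g/s.
Concentrate = 287 − 58.382 = 228.62 g/s.

228.6 g/s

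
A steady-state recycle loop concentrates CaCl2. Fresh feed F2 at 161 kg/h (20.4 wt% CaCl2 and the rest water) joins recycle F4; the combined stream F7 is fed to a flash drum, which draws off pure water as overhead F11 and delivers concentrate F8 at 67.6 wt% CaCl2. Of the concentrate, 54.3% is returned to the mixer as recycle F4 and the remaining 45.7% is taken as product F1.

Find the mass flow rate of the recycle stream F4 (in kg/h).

Overall CaCl2 balance (none leaves overhead): CaCl2 in fresh feed = CaCl2 in product, i.e. 161×0.204 = (1−0.543)·F8·0.676.
F8 = 32.844/(0.676×0.457) = 106.31 kg/h.
Recycle F4 = 0.543×106.31 = 57.729 kg/h.

57.73 kg/h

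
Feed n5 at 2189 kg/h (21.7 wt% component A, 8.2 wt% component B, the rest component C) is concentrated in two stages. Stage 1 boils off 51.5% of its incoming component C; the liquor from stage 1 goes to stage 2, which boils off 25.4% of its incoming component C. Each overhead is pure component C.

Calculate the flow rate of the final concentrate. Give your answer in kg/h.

component C in feed = 2189×0.701 = 1534.5 kg/h.
After stage 1: component C left = (1−0.515)×1534.5 = 744.23; stream total = 1398.7 kg/h.
After stage 2: component C left = (1−0.254)×744.23 = 555.19; final concentrate = 1209.7 kg/h.

1210 kg/h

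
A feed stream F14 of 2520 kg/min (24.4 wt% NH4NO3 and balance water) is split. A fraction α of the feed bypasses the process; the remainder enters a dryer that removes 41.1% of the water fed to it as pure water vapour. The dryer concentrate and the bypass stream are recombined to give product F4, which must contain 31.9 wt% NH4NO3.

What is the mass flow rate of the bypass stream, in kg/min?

All 2520×0.244 = 614.88 kg/min of NH4NO3 reaches F4, so F4 = 614.88/0.319 = 1927.5 kg/min and vapour = 592.48 kg/min.
The evaporator receives (1−α)·2520 of feed at 0.756 water and removes 0.411 of that water:
0.411×0.756×(1−α)×2520 = 592.48
(1−α) = 592.48/783 = 0.7567;  α = 0.2433.
Bypass flow = 0.2433×2520 = 613.19 kg/min.

613.2 kg/min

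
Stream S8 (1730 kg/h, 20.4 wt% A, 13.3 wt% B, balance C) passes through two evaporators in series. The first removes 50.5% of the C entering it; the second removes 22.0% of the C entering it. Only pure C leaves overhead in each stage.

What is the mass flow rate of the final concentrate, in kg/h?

C in feed = 1730×0.663 = 1147 kg/h.
After stage 1: C left = (1−0.505)×1147 = 567.76; stream total = 1150.8 kg/h.
After stage 2: C left = (1−0.220)×567.76 = 442.85; final concentrate = 1025.9 kg/h.

1026 kg/h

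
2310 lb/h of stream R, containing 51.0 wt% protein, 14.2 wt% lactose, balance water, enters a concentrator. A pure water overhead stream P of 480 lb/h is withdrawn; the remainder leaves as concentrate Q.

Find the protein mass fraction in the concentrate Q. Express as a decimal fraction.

protein is not removed: 2310×0.510 = 1178.1 lb/h of protein enters Q.
Concentrate = 2310 − 480 = 1830 lb/h.
Mass fraction = 1178.1/1830 = 0.644.

0.644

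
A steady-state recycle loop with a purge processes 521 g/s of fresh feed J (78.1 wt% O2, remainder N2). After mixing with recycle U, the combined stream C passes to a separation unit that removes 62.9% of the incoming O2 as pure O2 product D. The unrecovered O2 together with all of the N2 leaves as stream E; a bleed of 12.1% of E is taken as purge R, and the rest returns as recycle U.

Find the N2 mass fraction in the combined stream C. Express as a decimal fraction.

0.610

N2 enters only via J and leaves only via the purge: 521×0.219 = 0.121×(N2 in E), and the separation unit passes all N2, so N2 in C = N2 in E = 942.97 g/s.
O2 in C: m_A = 521×0.781 + (1−0.121)·(1−0.629)·m_A, so m_A = 406.9/0.6739 = 603.81 g/s.
C = 603.81 + 942.97 = 1546.8 g/s.
N2 fraction in C = 942.97/1546.8 = 0.610.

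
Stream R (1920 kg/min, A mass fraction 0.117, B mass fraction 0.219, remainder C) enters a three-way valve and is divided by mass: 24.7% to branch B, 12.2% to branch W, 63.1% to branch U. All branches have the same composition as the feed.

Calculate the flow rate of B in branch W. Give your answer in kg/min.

Branch W total = 0.122×1920 = 234.24 kg/min.
B in W = 0.219×234.24 = 51.299 kg/min.

51.3 kg/min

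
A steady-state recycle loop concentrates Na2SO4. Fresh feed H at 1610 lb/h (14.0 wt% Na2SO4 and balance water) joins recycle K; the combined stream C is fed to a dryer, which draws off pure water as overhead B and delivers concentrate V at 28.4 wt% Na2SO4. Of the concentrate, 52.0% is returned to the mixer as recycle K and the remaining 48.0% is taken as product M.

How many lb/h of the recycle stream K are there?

859.8 lb/h

Overall Na2SO4 balance (none leaves overhead): Na2SO4 in fresh feed = Na2SO4 in product, i.e. 1610×0.140 = (1−0.520)·V·0.284.
V = 225.4/(0.284×0.480) = 1653.5 lb/h.
Recycle K = 0.520×1653.5 = 859.8 lb/h.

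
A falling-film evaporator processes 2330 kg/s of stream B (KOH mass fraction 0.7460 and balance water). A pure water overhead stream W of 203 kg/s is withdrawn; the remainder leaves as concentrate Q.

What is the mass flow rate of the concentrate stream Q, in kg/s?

2127 kg/s

Concentrate = 2330 − 203 = 2127 kg/s.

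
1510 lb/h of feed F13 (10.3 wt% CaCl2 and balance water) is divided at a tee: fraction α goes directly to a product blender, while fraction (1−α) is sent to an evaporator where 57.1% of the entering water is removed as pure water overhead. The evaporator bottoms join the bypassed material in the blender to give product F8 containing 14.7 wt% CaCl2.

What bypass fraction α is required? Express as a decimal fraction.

0.416

All 1510×0.103 = 155.53 lb/h of CaCl2 reaches F8, so F8 = 155.53/0.147 = 1058 lb/h and vapour = 451.97 lb/h.
The evaporator receives (1−α)·1510 of feed at 0.897 water and removes 0.571 of that water:
0.571×0.897×(1−α)×1510 = 451.97
(1−α) = 451.97/773.4 = 0.5844;  α = 0.4156.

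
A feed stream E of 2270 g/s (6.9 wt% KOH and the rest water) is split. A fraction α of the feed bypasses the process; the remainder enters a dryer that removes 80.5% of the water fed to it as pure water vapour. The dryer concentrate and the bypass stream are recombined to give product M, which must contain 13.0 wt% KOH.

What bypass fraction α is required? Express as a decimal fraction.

All 2270×0.069 = 156.63 g/s of KOH reaches M, so M = 156.63/0.130 = 1204.8 g/s and vapour = 1065.2 g/s.
The evaporator receives (1−α)·2270 of feed at 0.931 water and removes 0.805 of that water:
0.805×0.931×(1−α)×2270 = 1065.2
(1−α) = 1065.2/1701.3 = 0.6261;  α = 0.3739.

0.374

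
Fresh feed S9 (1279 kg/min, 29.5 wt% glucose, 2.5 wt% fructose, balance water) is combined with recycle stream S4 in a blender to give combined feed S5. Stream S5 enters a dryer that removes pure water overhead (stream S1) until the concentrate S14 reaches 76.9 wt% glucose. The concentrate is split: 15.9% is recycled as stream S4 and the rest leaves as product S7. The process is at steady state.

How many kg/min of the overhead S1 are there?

Overall glucose balance (none leaves overhead): glucose in fresh feed = glucose in product, i.e. 1279×0.295 = (1−0.159)·S14·0.769.
S14 = 377.31/(0.769×0.841) = 583.41 kg/min.
Recycle S4 = 0.159×583.41 = 92.761 kg/min.
Combined feed S5 = 1279 + 92.761 = 1371.8 kg/min.
Overhead S1 = S5 − S14 = 1371.8 − 583.41 = 788.36 kg/min.

788.4 kg/min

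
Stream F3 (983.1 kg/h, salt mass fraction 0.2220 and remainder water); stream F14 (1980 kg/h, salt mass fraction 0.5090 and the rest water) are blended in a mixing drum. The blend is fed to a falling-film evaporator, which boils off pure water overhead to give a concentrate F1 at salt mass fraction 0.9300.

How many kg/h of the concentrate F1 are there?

salt entering = 983.1×0.222 + 1980×0.509 = 1226.1 kg/h.
All salt reports to F1, so F1 = 1226.1/0.930 = 1318.4 kg/h.

1318 kg/h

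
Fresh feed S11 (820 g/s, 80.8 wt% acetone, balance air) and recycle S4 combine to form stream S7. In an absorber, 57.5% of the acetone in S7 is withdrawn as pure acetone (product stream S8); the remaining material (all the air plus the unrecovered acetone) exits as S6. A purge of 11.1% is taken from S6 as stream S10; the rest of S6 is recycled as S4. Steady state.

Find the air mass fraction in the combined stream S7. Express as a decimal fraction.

air enters only via S11 and leaves only via the purge: 820×0.192 = 0.111×(air in S6), and the absorber passes all air, so air in S7 = air in S6 = 1418.4 g/s.
acetone in S7: m_A = 820×0.808 + (1−0.111)·(1−0.575)·m_A, so m_A = 662.56/0.6222 = 1064.9 g/s.
S7 = 1064.9 + 1418.4 = 2483.3 g/s.
air fraction in S7 = 1418.4/2483.3 = 0.571.

0.571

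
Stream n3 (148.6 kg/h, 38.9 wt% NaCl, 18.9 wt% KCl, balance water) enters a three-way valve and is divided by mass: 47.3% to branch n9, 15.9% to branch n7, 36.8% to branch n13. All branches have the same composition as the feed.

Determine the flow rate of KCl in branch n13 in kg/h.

10.34 kg/h

Branch n13 total = 0.368×148.6 = 54.685 kg/h.
KCl in n13 = 0.189×54.685 = 10.335 kg/h.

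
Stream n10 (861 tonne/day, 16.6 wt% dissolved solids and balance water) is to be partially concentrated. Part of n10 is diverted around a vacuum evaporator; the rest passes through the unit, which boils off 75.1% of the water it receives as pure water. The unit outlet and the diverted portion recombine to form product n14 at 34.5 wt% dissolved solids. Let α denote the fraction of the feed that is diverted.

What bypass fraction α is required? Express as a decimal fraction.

All 861×0.166 = 142.93 tonne/day of dissolved solids reaches n14, so n14 = 142.93/0.345 = 414.28 tonne/day and vapour = 446.72 tonne/day.
The evaporator receives (1−α)·861 of feed at 0.834 water and removes 0.751 of that water:
0.751×0.834×(1−α)×861 = 446.72
(1−α) = 446.72/539.27 = 0.8284;  α = 0.1716.

0.172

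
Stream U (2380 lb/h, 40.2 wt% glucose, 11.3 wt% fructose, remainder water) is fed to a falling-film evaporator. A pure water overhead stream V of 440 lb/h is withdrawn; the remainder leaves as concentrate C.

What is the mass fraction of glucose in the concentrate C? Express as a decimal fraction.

0.4932

glucose is not removed: 2380×0.402 = 956.76 lb/h of glucose enters C.
Concentrate = 2380 − 440 = 1940 lb/h.
Mass fraction = 956.76/1940 = 0.4932.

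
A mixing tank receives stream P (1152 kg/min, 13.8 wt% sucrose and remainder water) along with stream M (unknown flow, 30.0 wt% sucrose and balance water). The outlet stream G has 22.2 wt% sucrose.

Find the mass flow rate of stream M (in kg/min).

Let M be the unknown flow. Total out = 1152 + M.
sucrose balance: 158.98 + 0.300·M = 0.222·(1152 + M)
(0.300 − 0.222)·M = 0.222×1152 − 158.98 = 96.768
M = 96.768 / 0.078 = 1240.6 kg/min

1241 kg/min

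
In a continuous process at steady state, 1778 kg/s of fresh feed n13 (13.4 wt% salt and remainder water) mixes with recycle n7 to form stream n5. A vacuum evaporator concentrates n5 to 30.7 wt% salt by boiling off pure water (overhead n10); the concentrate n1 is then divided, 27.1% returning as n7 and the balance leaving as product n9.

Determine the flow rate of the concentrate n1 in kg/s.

Overall salt balance (none leaves overhead): salt in fresh feed = salt in product, i.e. 1778×0.134 = (1−0.271)·n1·0.307.
n1 = 238.25/(0.307×0.729) = 1064.6 kg/s.

1065 kg/s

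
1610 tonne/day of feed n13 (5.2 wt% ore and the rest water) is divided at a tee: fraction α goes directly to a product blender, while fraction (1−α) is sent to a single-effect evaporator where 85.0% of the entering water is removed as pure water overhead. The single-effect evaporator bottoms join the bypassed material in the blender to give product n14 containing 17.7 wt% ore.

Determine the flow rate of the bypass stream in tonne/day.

All 1610×0.052 = 83.72 tonne/day of ore reaches n14, so n14 = 83.72/0.177 = 472.99 tonne/day and vapour = 1137 tonne/day.
The evaporator receives (1−α)·1610 of feed at 0.948 water and removes 0.850 of that water:
0.850×0.948×(1−α)×1610 = 1137
(1−α) = 1137/1297.3 = 0.8764;  α = 0.1236.
Bypass flow = 0.1236×1610 = 198.97 tonne/day.

199 tonne/day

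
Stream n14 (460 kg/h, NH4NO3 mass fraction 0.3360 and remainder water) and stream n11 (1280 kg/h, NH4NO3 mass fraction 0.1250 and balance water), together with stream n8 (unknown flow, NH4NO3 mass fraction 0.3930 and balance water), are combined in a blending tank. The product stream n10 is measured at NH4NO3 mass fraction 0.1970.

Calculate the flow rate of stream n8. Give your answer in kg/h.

Let n8 be the unknown flow. Total out = 1740 + n8.
NH4NO3 balance: 314.56 + 0.393·n8 = 0.197·(1740 + n8)
(0.393 − 0.197)·n8 = 0.197×1740 − 314.56 = 28.22
n8 = 28.22 / 0.196 = 143.98 kg/h

144 kg/h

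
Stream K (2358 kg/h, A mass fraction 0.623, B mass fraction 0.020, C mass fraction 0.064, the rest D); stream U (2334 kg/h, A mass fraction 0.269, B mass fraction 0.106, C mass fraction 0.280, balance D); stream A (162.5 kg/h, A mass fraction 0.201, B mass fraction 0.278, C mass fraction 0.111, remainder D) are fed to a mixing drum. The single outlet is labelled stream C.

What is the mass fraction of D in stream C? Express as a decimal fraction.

Total flow out = 2358 + 2334 + 162.5 = 4854.5 kg/h.
D in = 2358×0.293 + 2334×0.345 + 162.5×0.410 = 1562.7 kg/h.
D mass fraction in C = 1562.7/4854.5 = 0.322.

0.322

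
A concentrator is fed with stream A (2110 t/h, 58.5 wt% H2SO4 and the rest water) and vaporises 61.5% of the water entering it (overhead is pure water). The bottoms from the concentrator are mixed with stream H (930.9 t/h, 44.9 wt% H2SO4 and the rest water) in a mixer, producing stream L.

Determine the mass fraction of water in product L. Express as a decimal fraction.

0.340

Vapour removed = 0.615×0.415×2110 = 538.52 t/h; concentrate = 1571.5 t/h.
water reaching the mixer = 337.13 (from concentrate) + 930.9×0.551 = 850.05 t/h.
Product flow = 1571.5 + 930.9 = 2502.4 t/h; water fraction = 0.340.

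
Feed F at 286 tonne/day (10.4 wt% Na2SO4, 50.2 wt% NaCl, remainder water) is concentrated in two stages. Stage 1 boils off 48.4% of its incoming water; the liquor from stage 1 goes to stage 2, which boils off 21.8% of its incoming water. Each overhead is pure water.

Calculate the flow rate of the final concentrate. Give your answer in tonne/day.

218.8 tonne/day

water in feed = 286×0.394 = 112.68 tonne/day.
After stage 1: water left = (1−0.484)×112.68 = 58.145; stream total = 231.46 tonne/day.
After stage 2: water left = (1−0.218)×58.145 = 45.469; final concentrate = 218.79 tonne/day.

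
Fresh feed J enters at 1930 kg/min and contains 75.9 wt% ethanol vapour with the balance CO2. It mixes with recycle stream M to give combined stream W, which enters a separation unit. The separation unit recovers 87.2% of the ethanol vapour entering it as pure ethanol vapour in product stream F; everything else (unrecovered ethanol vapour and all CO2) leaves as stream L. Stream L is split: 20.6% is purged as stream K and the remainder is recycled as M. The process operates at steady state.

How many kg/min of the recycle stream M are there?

1959 kg/min

CO2 enters only via J and leaves only via the purge: 1930×0.241 = 0.206×(CO2 in L), and the separation unit passes all CO2, so CO2 in W = CO2 in L = 2257.9 kg/min.
ethanol vapour in W: m_A = 1930×0.759 + (1−0.206)·(1−0.872)·m_A, so m_A = 1464.9/0.8984 = 1630.6 kg/min.
L = (1−0.872)×1630.6 + 2257.9 = 2466.6 kg/min.
Recycle M = (1−0.206)×2466.6 = 1958.5 kg/min.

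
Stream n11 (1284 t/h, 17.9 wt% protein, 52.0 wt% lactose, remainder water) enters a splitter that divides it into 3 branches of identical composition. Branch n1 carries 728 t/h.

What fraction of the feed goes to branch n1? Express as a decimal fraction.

0.567

Fraction to n1 = 728/1284 = 0.5670.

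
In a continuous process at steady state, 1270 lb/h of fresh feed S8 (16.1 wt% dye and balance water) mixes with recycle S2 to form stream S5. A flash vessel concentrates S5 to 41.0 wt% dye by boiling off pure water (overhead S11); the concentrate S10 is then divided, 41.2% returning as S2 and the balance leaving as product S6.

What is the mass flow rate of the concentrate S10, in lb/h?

848.1 lb/h

Overall dye balance (none leaves overhead): dye in fresh feed = dye in product, i.e. 1270×0.161 = (1−0.412)·S10·0.410.
S10 = 204.47/(0.410×0.588) = 848.14 lb/h.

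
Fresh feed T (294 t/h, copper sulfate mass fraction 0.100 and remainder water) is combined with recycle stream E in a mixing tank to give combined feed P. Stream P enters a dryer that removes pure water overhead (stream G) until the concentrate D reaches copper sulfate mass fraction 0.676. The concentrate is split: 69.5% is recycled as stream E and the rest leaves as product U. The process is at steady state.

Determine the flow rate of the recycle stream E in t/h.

99.1 t/h

Overall copper sulfate balance (none leaves overhead): copper sulfate in fresh feed = copper sulfate in product, i.e. 294×0.100 = (1−0.695)·D·0.676.
D = 29.4/(0.676×0.305) = 142.59 t/h.
Recycle E = 0.695×142.59 = 99.103 t/h.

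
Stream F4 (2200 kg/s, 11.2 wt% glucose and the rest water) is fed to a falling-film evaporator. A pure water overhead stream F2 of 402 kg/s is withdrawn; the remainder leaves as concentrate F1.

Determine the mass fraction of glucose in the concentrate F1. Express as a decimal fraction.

0.137

glucose is not removed: 2200×0.112 = 246.4 kg/s of glucose enters F1.
Concentrate = 2200 − 402 = 1798 kg/s.
Mass fraction = 246.4/1798 = 0.137.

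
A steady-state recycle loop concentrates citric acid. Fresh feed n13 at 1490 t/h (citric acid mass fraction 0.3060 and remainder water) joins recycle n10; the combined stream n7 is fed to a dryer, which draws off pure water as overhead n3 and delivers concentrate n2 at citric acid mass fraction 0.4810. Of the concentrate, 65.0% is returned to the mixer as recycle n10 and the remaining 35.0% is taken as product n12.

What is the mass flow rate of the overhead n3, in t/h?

Overall citric acid balance (none leaves overhead): citric acid in fresh feed = citric acid in product, i.e. 1490×0.306 = (1−0.650)·n2·0.481.
n2 = 455.94/(0.481×0.350) = 2708.3 t/h.
Recycle n10 = 0.650×2708.3 = 1760.4 t/h.
Combined feed n7 = 1490 + 1760.4 = 3250.4 t/h.
Overhead n3 = n7 − n2 = 3250.4 − 2708.3 = 542.1 t/h.

542.1 t/h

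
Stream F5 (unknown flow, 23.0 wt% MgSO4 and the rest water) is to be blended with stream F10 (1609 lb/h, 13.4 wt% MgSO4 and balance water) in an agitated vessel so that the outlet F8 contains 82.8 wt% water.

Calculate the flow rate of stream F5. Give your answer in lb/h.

Let F5 be the unknown flow. Total out = 1609 + F5.
water balance: 1393.4 + 0.770·F5 = 0.828·(1609 + F5)
(0.770 − 0.828)·F5 = 0.828×1609 − 1393.4 = -61.142
F5 = -61.142 / -0.058 = 1054.2 lb/h

1054 lb/h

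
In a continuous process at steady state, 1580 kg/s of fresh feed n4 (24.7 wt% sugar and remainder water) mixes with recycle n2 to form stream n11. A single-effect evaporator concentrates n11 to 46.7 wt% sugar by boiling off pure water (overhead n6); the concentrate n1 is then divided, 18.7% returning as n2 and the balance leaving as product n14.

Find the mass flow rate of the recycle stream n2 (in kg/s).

Overall sugar balance (none leaves overhead): sugar in fresh feed = sugar in product, i.e. 1580×0.247 = (1−0.187)·n1·0.467.
n1 = 390.26/(0.467×0.813) = 1027.9 kg/s.
Recycle n2 = 0.187×1027.9 = 192.22 kg/s.

192.2 kg/s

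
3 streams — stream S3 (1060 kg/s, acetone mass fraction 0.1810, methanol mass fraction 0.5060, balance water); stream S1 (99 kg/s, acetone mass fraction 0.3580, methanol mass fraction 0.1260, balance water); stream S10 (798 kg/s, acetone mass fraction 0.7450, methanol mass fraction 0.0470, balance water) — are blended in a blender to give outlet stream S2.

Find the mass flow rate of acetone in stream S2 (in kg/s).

acetone out = acetone in = 1060×0.181 + 99×0.358 + 798×0.745 = 821.81 kg/s.

821.8 kg/s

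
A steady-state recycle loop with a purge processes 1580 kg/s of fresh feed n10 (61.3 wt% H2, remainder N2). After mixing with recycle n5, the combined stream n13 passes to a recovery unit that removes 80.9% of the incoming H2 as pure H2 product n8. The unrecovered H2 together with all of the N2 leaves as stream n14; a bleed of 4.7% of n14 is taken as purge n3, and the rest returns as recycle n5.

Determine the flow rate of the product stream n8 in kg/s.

H2 in n13: m_A = 1580×0.613 + (1−0.047)·(1−0.809)·m_A, so m_A = 968.54/0.8180 = 1184.1 kg/s.
Product n8 = 0.809×1184.1 = 957.91 kg/s.

957.9 kg/s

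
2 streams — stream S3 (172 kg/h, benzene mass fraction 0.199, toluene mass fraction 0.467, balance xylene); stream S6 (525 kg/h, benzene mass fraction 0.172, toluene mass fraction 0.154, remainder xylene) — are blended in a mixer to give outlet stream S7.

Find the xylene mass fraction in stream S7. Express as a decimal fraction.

Total flow out = 172 + 525 = 697 kg/h.
xylene in = 172×0.334 + 525×0.674 = 411.3 kg/h.
xylene mass fraction in S7 = 411.3/697 = 0.590.

0.590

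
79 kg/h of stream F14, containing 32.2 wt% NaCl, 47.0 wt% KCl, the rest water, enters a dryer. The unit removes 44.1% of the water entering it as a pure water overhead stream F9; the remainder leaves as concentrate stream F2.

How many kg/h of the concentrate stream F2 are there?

71.75 kg/h

water entering = 79×0.208 = 16.432 kg/h; overhead removed = 0.441×16.432 = 7.2465 kg/h.
Concentrate = 79 − 7.2465 = 71.753 kg/h.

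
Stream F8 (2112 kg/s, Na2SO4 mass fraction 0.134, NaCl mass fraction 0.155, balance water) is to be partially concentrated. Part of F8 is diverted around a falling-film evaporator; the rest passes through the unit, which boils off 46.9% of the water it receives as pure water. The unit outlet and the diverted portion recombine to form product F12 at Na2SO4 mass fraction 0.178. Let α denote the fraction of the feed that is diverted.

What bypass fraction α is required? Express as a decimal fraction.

All 2112×0.134 = 283.01 kg/s of Na2SO4 reaches F12, so F12 = 283.01/0.178 = 1589.9 kg/s and vapour = 522.07 kg/s.
The evaporator receives (1−α)·2112 of feed at 0.711 water and removes 0.469 of that water:
0.469×0.711×(1−α)×2112 = 522.07
(1−α) = 522.07/704.27 = 0.7413;  α = 0.2587.

0.259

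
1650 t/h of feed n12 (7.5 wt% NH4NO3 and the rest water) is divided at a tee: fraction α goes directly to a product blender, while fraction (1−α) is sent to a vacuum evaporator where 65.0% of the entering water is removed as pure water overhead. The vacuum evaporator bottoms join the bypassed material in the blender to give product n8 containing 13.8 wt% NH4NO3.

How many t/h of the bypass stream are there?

All 1650×0.075 = 123.75 t/h of NH4NO3 reaches n8, so n8 = 123.75/0.138 = 896.74 t/h and vapour = 753.26 t/h.
The evaporator receives (1−α)·1650 of feed at 0.925 water and removes 0.650 of that water:
0.650×0.925×(1−α)×1650 = 753.26
(1−α) = 753.26/992.06 = 0.7593;  α = 0.2407.
Bypass flow = 0.2407×1650 = 397.18 t/h.

397.2 t/h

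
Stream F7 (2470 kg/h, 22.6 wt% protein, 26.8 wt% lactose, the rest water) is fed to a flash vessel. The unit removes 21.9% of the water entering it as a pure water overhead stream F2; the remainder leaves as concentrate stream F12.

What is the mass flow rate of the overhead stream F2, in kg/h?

273.7 kg/h

water entering = 2470×0.506 = 1249.8 kg/h; overhead removed = 0.219×1249.8 = 273.71 kg/h.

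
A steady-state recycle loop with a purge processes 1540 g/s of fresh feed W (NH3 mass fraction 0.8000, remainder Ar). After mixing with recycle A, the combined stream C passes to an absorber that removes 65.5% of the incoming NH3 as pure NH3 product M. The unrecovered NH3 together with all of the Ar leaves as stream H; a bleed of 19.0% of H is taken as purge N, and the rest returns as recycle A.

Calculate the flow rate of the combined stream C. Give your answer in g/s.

Ar enters only via W and leaves only via the purge: 1540×0.200 = 0.190×(Ar in H), and the absorber passes all Ar, so Ar in C = Ar in H = 1621.1 g/s.
NH3 in C: m_A = 1540×0.800 + (1−0.190)·(1−0.655)·m_A, so m_A = 1232/0.7206 = 1709.8 g/s.
C = 1709.8 + 1621.1 = 3330.9 g/s.

3331 g/s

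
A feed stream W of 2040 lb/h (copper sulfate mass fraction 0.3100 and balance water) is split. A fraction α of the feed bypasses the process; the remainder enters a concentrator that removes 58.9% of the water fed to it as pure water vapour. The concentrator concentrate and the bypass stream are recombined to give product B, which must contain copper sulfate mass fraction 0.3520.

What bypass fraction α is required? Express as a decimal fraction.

All 2040×0.310 = 632.4 lb/h of copper sulfate reaches B, so B = 632.4/0.352 = 1796.6 lb/h and vapour = 243.41 lb/h.
The evaporator receives (1−α)·2040 of feed at 0.690 water and removes 0.589 of that water:
0.589×0.690×(1−α)×2040 = 243.41
(1−α) = 243.41/829.08 = 0.2936;  α = 0.7064.

0.706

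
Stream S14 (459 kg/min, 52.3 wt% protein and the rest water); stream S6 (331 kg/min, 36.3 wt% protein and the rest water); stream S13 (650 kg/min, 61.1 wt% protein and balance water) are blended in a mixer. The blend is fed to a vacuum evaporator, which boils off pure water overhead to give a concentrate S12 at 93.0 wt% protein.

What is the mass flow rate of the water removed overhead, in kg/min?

protein entering = 459×0.523 + 331×0.363 + 650×0.611 = 757.36 kg/min.
All protein reports to S12, so S12 = 757.36/0.930 = 814.37 kg/min.
Total feed = 1440 kg/min; overhead = 1440 − 814.37 = 625.63 kg/min.

625.6 kg/min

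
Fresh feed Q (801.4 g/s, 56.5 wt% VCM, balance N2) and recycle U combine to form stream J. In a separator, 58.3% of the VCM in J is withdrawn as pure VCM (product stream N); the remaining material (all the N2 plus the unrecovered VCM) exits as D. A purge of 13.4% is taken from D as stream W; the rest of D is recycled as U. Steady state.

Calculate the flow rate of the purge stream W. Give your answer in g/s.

388.2 g/s

N2 enters only via Q and leaves only via the purge: 801.4×0.435 = 0.134×(N2 in D), and the separator passes all N2, so N2 in J = N2 in D = 2601.6 g/s.
VCM in J: m_A = 801.4×0.565 + (1−0.134)·(1−0.583)·m_A, so m_A = 452.79/0.6389 = 708.73 g/s.
D = (1−0.583)×708.73 + 2601.6 = 2897.1 g/s.
Purge W = 0.134×2897.1 = 388.21 g/s.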